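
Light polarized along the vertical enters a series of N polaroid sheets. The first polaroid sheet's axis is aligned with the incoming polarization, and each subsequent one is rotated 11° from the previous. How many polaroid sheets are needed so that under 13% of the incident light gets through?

First polarizer is aligned with the polarization: full transmission.
Each further stage multiplies by cos²(11°) = 0.9636.
After N polarizers: T = 0.9636^(N−1). Require T < 0.13 ⇒ N−1 > ln(0.13)/ln(0.9636) = 55.01, so N−1 ≥ 56 and N = 57.
Check: N=57 gives T = 0.1253 < 0.13; N=56 gives T = 0.1301.

N = 57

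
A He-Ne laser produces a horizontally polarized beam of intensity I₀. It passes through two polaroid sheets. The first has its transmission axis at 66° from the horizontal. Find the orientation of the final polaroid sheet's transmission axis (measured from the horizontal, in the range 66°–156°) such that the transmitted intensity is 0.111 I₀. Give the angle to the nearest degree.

I₁ = I₀ cos²(66° − 0°) = I₀ cos²(66°) = 0.1654 I₀.
Need I₂/I₀ = 0.111, so cos²(θ − 66°) = 0.111 / 0.1654 = 0.671.
θ − 66° = arccos(√0.671) = 35.0°, giving θ ≈ 66 + 35.0 = 101.0°.

θ ≈ 101°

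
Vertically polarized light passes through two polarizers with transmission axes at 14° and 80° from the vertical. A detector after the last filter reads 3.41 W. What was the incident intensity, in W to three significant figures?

I₀ ≈ 21.9 W

I₁ = I₀ cos²(14° − 0°) = I₀ cos²(14°) = 0.9415 I₀.
I₂ = I₁ cos²(80° − 14°) = 0.9415 I₀ · cos²(66°) = 0.1558 I₀.
So 3.41 W = 0.1558 I₀, giving I₀ = 3.41/0.1558 = 21.89 W.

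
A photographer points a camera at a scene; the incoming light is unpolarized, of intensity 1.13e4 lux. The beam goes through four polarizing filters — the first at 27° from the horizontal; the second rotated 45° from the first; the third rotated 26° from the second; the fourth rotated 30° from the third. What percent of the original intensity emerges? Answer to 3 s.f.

Unpolarized light through the first polarizer → I₁ = 1.13e4 lux/2 = 5650 lux, polarized at 27°.
I₂ = I₁ · cos²(45°) = 5650 · 0.5 = 2825 lux.
I₃ = I₂ · cos²(26°) = 2825 · 0.8078 = 2282 lux.
I₄ = I₃ · cos²(30°) = 2282 · 0.75 = 1712 lux.
That is 15.15% of the incident intensity.

≈ 15.1%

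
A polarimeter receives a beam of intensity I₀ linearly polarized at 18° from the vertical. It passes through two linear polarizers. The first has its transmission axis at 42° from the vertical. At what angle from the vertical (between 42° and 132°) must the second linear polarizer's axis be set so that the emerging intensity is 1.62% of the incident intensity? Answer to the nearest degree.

θ ≈ 124°

I₁ = I₀ cos²(42° − 18°) = I₀ cos²(24°) = 0.8346 I₀.
Need I₂/I₀ = 0.0162, so cos²(θ − 42°) = 0.0162 / 0.8346 = 0.01941.
θ − 42° = arccos(√0.01941) = 82.0°, giving θ ≈ 42 + 82.0 = 124.0°.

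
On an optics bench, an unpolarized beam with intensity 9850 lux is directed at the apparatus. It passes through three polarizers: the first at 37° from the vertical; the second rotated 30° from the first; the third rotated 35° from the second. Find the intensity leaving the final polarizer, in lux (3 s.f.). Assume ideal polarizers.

Unpolarized light through the first polarizer → I₁ = 9850 lux/2 = 4925 lux, polarized at 37°.
I₂ = I₁ · cos²(30°) = 4925 · 0.75 = 3694 lux.
I₃ = I₂ · cos²(35°) = 3694 · 0.671 = 2479 lux.

I ≈ 2480 lux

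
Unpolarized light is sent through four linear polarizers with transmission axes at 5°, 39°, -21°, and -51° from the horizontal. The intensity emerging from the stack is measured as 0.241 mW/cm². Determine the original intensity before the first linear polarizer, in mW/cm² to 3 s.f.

I₀ ≈ 3.74 mW/cm²

Unpolarized light through the first polarizer → I₁ = ½ I₀, now polarized at 5°.
I₂ = I₁ cos²(39° − 5°) = 0.5 I₀ · cos²(34°) = 0.3437 I₀.
I₃ = I₂ cos²(-21° − 39°) = 0.3437 I₀ · cos²(60°) = 0.08591 I₀.
I₄ = I₃ cos²(-51° + 21°) = 0.08591 I₀ · cos²(30°) = 0.06443 I₀.
So 0.241 mW/cm² = 0.06443 I₀, giving I₀ = 0.241/0.06443 = 3.74 mW/cm².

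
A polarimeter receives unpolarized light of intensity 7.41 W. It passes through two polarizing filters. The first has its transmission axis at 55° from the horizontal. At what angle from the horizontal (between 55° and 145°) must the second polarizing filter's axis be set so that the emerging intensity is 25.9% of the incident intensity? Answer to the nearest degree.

θ ≈ 99°

Unpolarized light through the first polarizer → I₁ = ½ I₀, now polarized at 55°.
Need I₂/I₀ = 0.259, so cos²(θ − 55°) = 0.259 / 0.5 = 0.518.
θ − 55° = arccos(√0.518) = 44.0°, giving θ ≈ 55 + 44.0 = 99.0°.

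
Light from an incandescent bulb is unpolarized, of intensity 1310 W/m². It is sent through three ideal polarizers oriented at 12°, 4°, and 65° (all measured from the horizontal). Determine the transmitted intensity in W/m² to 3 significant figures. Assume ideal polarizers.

I ≈ 151 W/m²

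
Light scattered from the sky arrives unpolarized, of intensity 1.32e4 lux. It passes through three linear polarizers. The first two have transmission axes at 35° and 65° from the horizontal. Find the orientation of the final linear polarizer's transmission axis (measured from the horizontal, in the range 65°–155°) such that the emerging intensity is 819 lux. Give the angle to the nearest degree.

θ ≈ 131°

Unpolarized light through the first polarizer → I₁ = ½ I₀, now polarized at 35°.
I₂ = I₁ cos²(65° − 35°) = 0.5 I₀ · cos²(30°) = 0.375 I₀.
Target fraction: 819 / 1.32e4 lux = 0.06205 of I₀.
Need I₃/I₀ = 0.06205, so cos²(θ − 65°) = 0.06205 / 0.375 = 0.1655.
θ − 65° = arccos(√0.1655) = 66.0°, giving θ ≈ 65 + 66.0 = 131.0°.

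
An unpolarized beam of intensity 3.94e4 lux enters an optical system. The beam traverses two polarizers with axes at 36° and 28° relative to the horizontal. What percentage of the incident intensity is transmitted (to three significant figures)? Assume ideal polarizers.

≈ 49.0%

Unpolarized light through the first polarizer → I₁ = 3.94e4 lux/2 = 1.97e+04 lux, polarized at 36°.
I₂ = I₁ · cos²(8°) = 1.97e+04 · 0.9806 = 1.932e+04 lux.
That is 49.03% of the incident intensity.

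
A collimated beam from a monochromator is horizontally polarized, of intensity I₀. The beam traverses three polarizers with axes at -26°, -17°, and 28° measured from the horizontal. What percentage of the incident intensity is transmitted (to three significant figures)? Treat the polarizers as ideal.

I₁ = I₀ cos²(-26° − 0°) = I₀ cos²(26°) = 0.8078 I₀.
I₂ = I₁ cos²(-17° + 26°) = 0.8078 I₀ · cos²(9°) = 0.7881 I₀.
I₃ = I₂ cos²(28° + 17°) = 0.7881 I₀ · cos²(45°) = 0.394 I₀.
That is 39.4% of the incident intensity.

≈ 39.4%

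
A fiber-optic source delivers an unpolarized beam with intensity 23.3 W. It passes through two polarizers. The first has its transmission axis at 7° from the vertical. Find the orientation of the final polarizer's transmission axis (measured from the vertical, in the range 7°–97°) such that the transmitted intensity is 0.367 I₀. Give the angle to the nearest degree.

θ ≈ 38°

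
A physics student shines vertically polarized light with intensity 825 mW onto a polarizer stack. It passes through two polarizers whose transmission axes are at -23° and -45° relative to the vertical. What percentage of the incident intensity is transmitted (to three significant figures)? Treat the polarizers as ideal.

≈ 72.8%

By Malus's law, I₁ = 825 mW · cos²(23°) = 699 mW.
I₂ = I₁ · cos²(22°) = 699 · 0.8597 = 600.9 mW.
That is 72.84% of the incident intensity.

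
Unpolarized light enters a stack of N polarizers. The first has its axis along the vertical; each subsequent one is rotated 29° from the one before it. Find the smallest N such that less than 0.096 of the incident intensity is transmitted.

N = 8

First polarizer halves the unpolarized light: factor 1/2.
Each further stage multiplies by cos²(29°) = 0.765.
After N polarizers: T = 0.5·0.765^(N−1). Require T < 0.096 ⇒ N−1 > ln(0.096/0.5)/ln(0.765) = 6.16, so N−1 ≥ 7 and N = 8.
Check: N=8 gives T = 0.07664 < 0.096; N=7 gives T = 0.1002.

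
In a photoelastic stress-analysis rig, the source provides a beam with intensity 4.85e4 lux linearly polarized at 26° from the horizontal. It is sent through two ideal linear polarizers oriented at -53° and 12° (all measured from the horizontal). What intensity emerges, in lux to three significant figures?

I ≈ 315 lux

By Malus's law, I₁ = 4.85e4 lux · cos²(79°) = 1766 lux.
I₂ = I₁ · cos²(65°) = 1766 · 0.1786 = 315.4 lux.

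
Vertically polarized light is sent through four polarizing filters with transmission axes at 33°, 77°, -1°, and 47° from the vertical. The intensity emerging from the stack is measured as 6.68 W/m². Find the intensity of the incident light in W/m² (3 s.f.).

By Malus's law, I₁ = I₀ cos²(33° − 0°) = I₀ cos²(33°) = 0.7034 I₀.
I₂ = I₁ cos²(77° − 33°) = 0.7034 I₀ · cos²(44°) = 0.364 I₀.
I₃ = I₂ cos²(-1° − 77°) = 0.364 I₀ · cos²(78°) = 0.01573 I₀.
I₄ = I₃ cos²(47° + 1°) = 0.01573 I₀ · cos²(48°) = 0.007044 I₀.
So 6.68 W/m² = 0.007044 I₀, giving I₀ = 6.68/0.007044 = 948.3 W/m².

I₀ ≈ 948 W/m²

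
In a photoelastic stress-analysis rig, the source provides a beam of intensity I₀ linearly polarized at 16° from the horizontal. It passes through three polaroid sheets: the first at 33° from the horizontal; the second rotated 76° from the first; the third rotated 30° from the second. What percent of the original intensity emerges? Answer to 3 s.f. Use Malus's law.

≈ 4.01%

By Malus's law, I₁ = I₀ cos²(33° − 16°) = I₀ cos²(17°) = 0.9145 I₀.
I₂ = I₁ cos²(76°) = 0.9145 · 0.05853 I₀ = 0.05352 I₀.
I₃ = I₂ cos²(30°) = 0.05352 · 0.75 I₀ = 0.04014 I₀.
That is 4.014% of the incident intensity.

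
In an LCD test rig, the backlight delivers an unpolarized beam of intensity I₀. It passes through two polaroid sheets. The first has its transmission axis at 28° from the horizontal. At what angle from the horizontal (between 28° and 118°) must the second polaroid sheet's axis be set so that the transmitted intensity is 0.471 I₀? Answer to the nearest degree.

Unpolarized light through the first polarizer → I₁ = ½ I₀, now polarized at 28°.
Need I₂/I₀ = 0.471, so cos²(θ − 28°) = 0.471 / 0.5 = 0.942.
θ − 28° = arccos(√0.942) = 13.9°, giving θ ≈ 28 + 13.9 = 41.9°.

θ ≈ 42°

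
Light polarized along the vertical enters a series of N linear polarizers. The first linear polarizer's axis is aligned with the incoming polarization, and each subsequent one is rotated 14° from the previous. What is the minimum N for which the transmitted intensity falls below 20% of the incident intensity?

N = 28

First polarizer is aligned with the polarization: full transmission.
Each further stage multiplies by cos²(14°) = 0.9415.
After N polarizers: T = 0.9415^(N−1). Require T < 0.20 ⇒ N−1 > ln(0.20)/ln(0.9415) = 26.69, so N−1 ≥ 27 and N = 28.
Check: N=28 gives T = 0.1963 < 0.20; N=27 gives T = 0.2085.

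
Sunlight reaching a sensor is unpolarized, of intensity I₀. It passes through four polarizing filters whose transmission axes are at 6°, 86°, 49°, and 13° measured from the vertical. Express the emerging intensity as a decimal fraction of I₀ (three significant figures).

≈ 0.00629 I₀

Unpolarized light through the first polarizer → I₁ = ½ I₀, now polarized at 6°.
I₂ = I₁ cos²(86° − 6°) = 0.5 I₀ · cos²(80°) = 0.01508 I₀.
I₃ = I₂ cos²(49° − 86°) = 0.01508 I₀ · cos²(37°) = 0.009616 I₀.
I₄ = I₃ cos²(13° − 49°) = 0.009616 I₀ · cos²(36°) = 0.006294 I₀.
Transmitted fraction = 0.006294.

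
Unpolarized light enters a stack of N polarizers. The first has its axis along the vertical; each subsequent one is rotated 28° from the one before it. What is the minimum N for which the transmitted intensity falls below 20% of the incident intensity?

First polarizer halves the unpolarized light: factor 1/2.
Each further stage multiplies by cos²(28°) = 0.7796.
After N polarizers: T = 0.5·0.7796^(N−1). Require T < 0.20 ⇒ N−1 > ln(0.20/0.5)/ln(0.7796) = 3.68, so N−1 ≥ 4 and N = 5.
Check: N=5 gives T = 0.1847 < 0.20; N=4 gives T = 0.2369.

N = 5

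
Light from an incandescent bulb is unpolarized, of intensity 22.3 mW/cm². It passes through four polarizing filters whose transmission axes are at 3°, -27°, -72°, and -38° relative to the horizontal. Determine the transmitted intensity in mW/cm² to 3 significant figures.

Unpolarized light through the first polarizer → I₁ = 22.3 mW/cm²/2 = 11.15 mW/cm², polarized at 3°.
I₂ = I₁ · cos²(30°) = 11.15 · 0.75 = 8.363 mW/cm².
I₃ = I₂ · cos²(45°) = 8.363 · 0.5 = 4.181 mW/cm².
I₄ = I₃ · cos²(34°) = 4.181 · 0.6873 = 2.874 mW/cm².

I ≈ 2.87 mW/cm²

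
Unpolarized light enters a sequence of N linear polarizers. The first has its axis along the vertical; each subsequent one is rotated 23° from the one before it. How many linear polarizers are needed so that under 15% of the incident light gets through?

First polarizer halves the unpolarized light: factor 1/2.
Each further stage multiplies by cos²(23°) = 0.8473.
After N polarizers: T = 0.5·0.8473^(N−1). Require T < 0.15 ⇒ N−1 > ln(0.15/0.5)/ln(0.8473) = 7.27, so N−1 ≥ 8 and N = 9.
Check: N=9 gives T = 0.1329 < 0.15; N=8 gives T = 0.1568.

N = 9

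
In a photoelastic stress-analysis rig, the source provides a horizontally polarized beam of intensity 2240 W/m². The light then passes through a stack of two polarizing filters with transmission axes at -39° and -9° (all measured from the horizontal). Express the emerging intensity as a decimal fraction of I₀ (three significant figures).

I/I₀ ≈ 0.453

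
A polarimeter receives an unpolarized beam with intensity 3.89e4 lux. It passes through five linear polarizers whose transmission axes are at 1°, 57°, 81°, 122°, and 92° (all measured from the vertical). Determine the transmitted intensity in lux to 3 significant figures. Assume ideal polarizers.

Unpolarized light through the first polarizer → I₁ = 3.89e4 lux/2 = 1.945e+04 lux, polarized at 1°.
I₂ = I₁ · cos²(56°) = 1.945e+04 · 0.3127 = 6082 lux.
I₃ = I₂ · cos²(24°) = 6082 · 0.8346 = 5076 lux.
I₄ = I₃ · cos²(41°) = 5076 · 0.5696 = 2891 lux.
I₅ = I₄ · cos²(30°) = 2891 · 0.75 = 2168 lux.

I ≈ 2170 lux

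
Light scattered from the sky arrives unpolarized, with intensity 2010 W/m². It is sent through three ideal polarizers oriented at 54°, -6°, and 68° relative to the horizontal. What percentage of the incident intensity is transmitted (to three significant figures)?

Unpolarized light through the first polarizer → I₁ = 2010 W/m²/2 = 1005 W/m², polarized at 54°.
I₂ = I₁ · cos²(60°) = 1005 · 0.25 = 251.3 W/m².
I₃ = I₂ · cos²(74°) = 251.3 · 0.07598 = 19.09 W/m².
That is 0.9497% of the incident intensity.

≈ 0.950%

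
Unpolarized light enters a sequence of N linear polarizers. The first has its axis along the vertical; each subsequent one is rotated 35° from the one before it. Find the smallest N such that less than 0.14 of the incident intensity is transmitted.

First polarizer halves the unpolarized light: factor 1/2.
Each further stage multiplies by cos²(35°) = 0.671.
After N polarizers: T = 0.5·0.671^(N−1). Require T < 0.14 ⇒ N−1 > ln(0.14/0.5)/ln(0.671) = 3.19, so N−1 ≥ 4 and N = 5.
Check: N=5 gives T = 0.1014 < 0.14; N=4 gives T = 0.1511.

N = 5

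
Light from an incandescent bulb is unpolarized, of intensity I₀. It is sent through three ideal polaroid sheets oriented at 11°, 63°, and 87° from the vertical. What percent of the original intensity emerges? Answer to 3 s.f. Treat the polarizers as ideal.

Unpolarized light through the first polarizer → I₁ = ½ I₀, now polarized at 11°.
I₂ = I₁ cos²(63° − 11°) = 0.5 I₀ · cos²(52°) = 0.1895 I₀.
I₃ = I₂ cos²(87° − 63°) = 0.1895 I₀ · cos²(24°) = 0.1582 I₀.
That is 15.82% of the incident intensity.

≈ 15.8%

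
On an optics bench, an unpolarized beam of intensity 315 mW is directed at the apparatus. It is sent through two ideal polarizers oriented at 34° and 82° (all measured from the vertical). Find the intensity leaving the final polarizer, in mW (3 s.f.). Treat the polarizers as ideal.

I ≈ 70.5 mW

Unpolarized light through the first polarizer → I₁ = 315 mW/2 = 157.5 mW, polarized at 34°.
I₂ = I₁ · cos²(48°) = 157.5 · 0.4477 = 70.52 mW.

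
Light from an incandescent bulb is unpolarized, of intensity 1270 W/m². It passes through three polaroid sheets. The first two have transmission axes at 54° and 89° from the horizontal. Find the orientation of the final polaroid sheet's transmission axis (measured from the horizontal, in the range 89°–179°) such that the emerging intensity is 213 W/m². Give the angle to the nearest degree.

Unpolarized light through the first polarizer → I₁ = ½ I₀, now polarized at 54°.
I₂ = I₁ cos²(89° − 54°) = 0.5 I₀ · cos²(35°) = 0.3355 I₀.
Target fraction: 213 / 1270 W/m² = 0.1677 of I₀.
Need I₃/I₀ = 0.1677, so cos²(θ − 89°) = 0.1677 / 0.3355 = 0.4999.
θ − 89° = arccos(√0.4999) = 45.0°, giving θ ≈ 89 + 45.0 = 134.0°.

θ ≈ 134°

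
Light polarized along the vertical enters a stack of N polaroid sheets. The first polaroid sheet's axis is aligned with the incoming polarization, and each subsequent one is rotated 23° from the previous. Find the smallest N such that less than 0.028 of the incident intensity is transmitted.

N = 23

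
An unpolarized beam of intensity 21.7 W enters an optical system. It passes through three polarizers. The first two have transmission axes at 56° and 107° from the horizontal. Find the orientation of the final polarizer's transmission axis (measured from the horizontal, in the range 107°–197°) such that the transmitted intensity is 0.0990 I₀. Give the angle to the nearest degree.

Unpolarized light through the first polarizer → I₁ = ½ I₀, now polarized at 56°.
I₂ = I₁ cos²(107° − 56°) = 0.5 I₀ · cos²(51°) = 0.198 I₀.
Need I₃/I₀ = 0.099, so cos²(θ − 107°) = 0.099 / 0.198 = 0.4999.
θ − 107° = arccos(√0.4999) = 45.0°, giving θ ≈ 107 + 45.0 = 152.0°.

θ ≈ 152°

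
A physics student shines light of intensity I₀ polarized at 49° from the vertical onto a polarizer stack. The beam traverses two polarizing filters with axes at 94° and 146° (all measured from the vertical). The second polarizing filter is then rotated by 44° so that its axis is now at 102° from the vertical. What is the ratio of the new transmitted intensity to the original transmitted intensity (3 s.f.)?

Before rotation:
I₁ = I₀ cos²(94° − 49°) = I₀ cos²(45°) = 0.5 I₀.
I₂ = I₁ cos²(146° − 94°) = 0.5 I₀ · cos²(52°) = 0.1895 I₀.
After rotation:
I₁ = I₀ cos²(94° − 49°) = I₀ cos²(45°) = 0.5 I₀.
I₂ = I₁ cos²(102° − 94°) = 0.5 I₀ · cos²(8°) = 0.4903 I₀.
Ratio = 0.4903 / 0.1895 = 2.587.

I_new/I_old ≈ 2.59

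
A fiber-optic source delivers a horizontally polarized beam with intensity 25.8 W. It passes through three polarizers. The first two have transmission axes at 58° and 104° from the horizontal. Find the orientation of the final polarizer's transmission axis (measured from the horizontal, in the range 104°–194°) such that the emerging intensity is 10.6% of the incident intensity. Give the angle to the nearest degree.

θ ≈ 132°

By Malus's law, I₁ = I₀ cos²(58° − 0°) = I₀ cos²(58°) = 0.2808 I₀.
I₂ = I₁ cos²(104° − 58°) = 0.2808 I₀ · cos²(46°) = 0.1355 I₀.
Need I₃/I₀ = 0.106, so cos²(θ − 104°) = 0.106 / 0.1355 = 0.7822.
θ − 104° = arccos(√0.7822) = 27.8°, giving θ ≈ 104 + 27.8 = 131.8°.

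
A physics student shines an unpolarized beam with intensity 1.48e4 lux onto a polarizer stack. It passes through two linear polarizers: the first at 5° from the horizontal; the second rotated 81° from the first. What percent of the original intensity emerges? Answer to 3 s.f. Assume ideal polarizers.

Unpolarized light through the first polarizer → I₁ = 1.48e4 lux/2 = 7400 lux, polarized at 5°.
I₂ = I₁ · cos²(81°) = 7400 · 0.02447 = 181.1 lux.
That is 1.224% of the incident intensity.

≈ 1.22%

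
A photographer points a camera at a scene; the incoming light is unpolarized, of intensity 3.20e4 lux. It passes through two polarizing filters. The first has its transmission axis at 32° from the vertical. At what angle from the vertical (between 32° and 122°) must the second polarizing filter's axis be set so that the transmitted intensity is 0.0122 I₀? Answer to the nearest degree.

Unpolarized light through the first polarizer → I₁ = ½ I₀, now polarized at 32°.
Need I₂/I₀ = 0.0122, so cos²(θ − 32°) = 0.0122 / 0.5 = 0.0244.
θ − 32° = arccos(√0.0244) = 81.0°, giving θ ≈ 32 + 81.0 = 113.0°.

θ ≈ 113°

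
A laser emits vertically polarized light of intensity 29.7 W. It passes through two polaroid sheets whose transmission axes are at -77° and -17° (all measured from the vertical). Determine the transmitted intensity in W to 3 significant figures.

I ≈ 0.376 W

By Malus's law, I₁ = 29.7 W · cos²(77°) = 1.503 W.
I₂ = I₁ · cos²(60°) = 1.503 · 0.25 = 0.3757 W.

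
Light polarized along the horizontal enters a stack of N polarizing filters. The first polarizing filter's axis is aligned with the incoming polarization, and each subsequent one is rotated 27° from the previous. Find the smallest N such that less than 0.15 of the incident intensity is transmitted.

N = 10

First polarizer is aligned with the polarization: full transmission.
Each further stage multiplies by cos²(27°) = 0.7939.
After N polarizers: T = 0.7939^(N−1). Require T < 0.15 ⇒ N−1 > ln(0.15)/ln(0.7939) = 8.22, so N−1 ≥ 9 and N = 10.
Check: N=10 gives T = 0.1253 < 0.15; N=9 gives T = 0.1578.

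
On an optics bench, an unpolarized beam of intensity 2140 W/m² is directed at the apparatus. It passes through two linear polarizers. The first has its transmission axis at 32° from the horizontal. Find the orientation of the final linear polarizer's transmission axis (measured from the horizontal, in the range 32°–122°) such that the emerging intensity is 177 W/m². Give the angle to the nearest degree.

θ ≈ 98°

Unpolarized light through the first polarizer → I₁ = ½ I₀, now polarized at 32°.
Target fraction: 177 / 2140 W/m² = 0.08271 of I₀.
Need I₂/I₀ = 0.08271, so cos²(θ − 32°) = 0.08271 / 0.5 = 0.1654.
θ − 32° = arccos(√0.1654) = 66.0°, giving θ ≈ 32 + 66.0 = 98.0°.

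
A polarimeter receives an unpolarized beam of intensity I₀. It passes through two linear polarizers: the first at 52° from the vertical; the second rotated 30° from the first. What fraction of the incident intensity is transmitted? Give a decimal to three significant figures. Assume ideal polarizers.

Unpolarized light through the first polarizer → I₁ = ½ I₀, now polarized at 52°.
I₂ = I₁ cos²(30°) = 0.5 · 0.75 I₀ = 0.375 I₀.
Transmitted fraction = 0.375.

≈ 0.375 I₀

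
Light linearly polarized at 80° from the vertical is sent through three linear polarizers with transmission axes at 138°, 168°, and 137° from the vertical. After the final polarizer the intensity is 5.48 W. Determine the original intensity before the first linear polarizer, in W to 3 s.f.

By Malus's law, I₁ = I₀ cos²(138° − 80°) = I₀ cos²(58°) = 0.2808 I₀.
I₂ = I₁ cos²(168° − 138°) = 0.2808 I₀ · cos²(30°) = 0.2106 I₀.
I₃ = I₂ cos²(137° − 168°) = 0.2106 I₀ · cos²(31°) = 0.1547 I₀.
So 5.48 W = 0.1547 I₀, giving I₀ = 5.48/0.1547 = 35.41 W.

I₀ ≈ 35.4 W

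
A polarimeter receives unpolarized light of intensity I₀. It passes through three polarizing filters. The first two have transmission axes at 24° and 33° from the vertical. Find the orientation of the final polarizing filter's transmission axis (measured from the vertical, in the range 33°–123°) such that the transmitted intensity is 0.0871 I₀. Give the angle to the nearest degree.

θ ≈ 98°

Unpolarized light through the first polarizer → I₁ = ½ I₀, now polarized at 24°.
I₂ = I₁ cos²(33° − 24°) = 0.5 I₀ · cos²(9°) = 0.4878 I₀.
Need I₃/I₀ = 0.0871, so cos²(θ − 33°) = 0.0871 / 0.4878 = 0.1786.
θ − 33° = arccos(√0.1786) = 65.0°, giving θ ≈ 33 + 65.0 = 98.0°.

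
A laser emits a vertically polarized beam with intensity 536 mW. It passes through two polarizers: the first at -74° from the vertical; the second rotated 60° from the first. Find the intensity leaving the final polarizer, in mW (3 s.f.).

I₁ = 536 mW · cos²(74°) = 40.72 mW.
I₂ = I₁ · cos²(60°) = 40.72 · 0.25 = 10.18 mW.

I ≈ 10.2 mW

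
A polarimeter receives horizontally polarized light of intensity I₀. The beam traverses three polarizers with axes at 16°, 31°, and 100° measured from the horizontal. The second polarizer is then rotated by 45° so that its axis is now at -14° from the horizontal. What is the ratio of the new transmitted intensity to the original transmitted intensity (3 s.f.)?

Before rotation:
I₁ = I₀ cos²(16° − 0°) = I₀ cos²(16°) = 0.924 I₀.
I₂ = I₁ cos²(31° − 16°) = 0.924 I₀ · cos²(15°) = 0.8621 I₀.
I₃ = I₂ cos²(100° − 31°) = 0.8621 I₀ · cos²(69°) = 0.1107 I₀.
After rotation:
I₁ = I₀ cos²(16° − 0°) = I₀ cos²(16°) = 0.924 I₀.
I₂ = I₁ cos²(-14° − 16°) = 0.924 I₀ · cos²(30°) = 0.693 I₀.
Angle between axes 2 and 3: 66°. I₃ = 0.693 I₀ · cos²(66°) = 0.1146 I₀.
Ratio = 0.1146 / 0.1107 = 1.035.

I_new/I_old ≈ 1.04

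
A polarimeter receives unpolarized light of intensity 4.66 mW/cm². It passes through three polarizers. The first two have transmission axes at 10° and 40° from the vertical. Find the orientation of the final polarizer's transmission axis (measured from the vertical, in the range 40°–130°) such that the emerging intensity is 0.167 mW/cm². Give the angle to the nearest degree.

Unpolarized light through the first polarizer → I₁ = ½ I₀, now polarized at 10°.
I₂ = I₁ cos²(40° − 10°) = 0.5 I₀ · cos²(30°) = 0.375 I₀.
Target fraction: 0.167 / 4.66 mW/cm² = 0.03584 of I₀.
Need I₃/I₀ = 0.03584, so cos²(θ − 40°) = 0.03584 / 0.375 = 0.09557.
θ − 40° = arccos(√0.09557) = 72.0°, giving θ ≈ 40 + 72.0 = 112.0°.

θ ≈ 112°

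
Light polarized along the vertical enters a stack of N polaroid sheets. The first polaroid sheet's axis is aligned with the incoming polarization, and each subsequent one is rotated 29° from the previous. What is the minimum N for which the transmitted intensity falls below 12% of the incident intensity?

First polarizer is aligned with the polarization: full transmission.
Each further stage multiplies by cos²(29°) = 0.765.
After N polarizers: T = 0.765^(N−1). Require T < 0.12 ⇒ N−1 > ln(0.12)/ln(0.765) = 7.91, so N−1 ≥ 8 and N = 9.
Check: N=9 gives T = 0.1172 < 0.12; N=8 gives T = 0.1533.

N = 9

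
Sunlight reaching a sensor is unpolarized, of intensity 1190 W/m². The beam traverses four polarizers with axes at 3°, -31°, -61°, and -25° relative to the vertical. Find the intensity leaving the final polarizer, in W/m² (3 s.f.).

Unpolarized light through the first polarizer → I₁ = 1190 W/m²/2 = 595 W/m², polarized at 3°.
I₂ = I₁ · cos²(34°) = 595 · 0.6873 = 408.9 W/m².
I₃ = I₂ · cos²(30°) = 408.9 · 0.75 = 306.7 W/m².
I₄ = I₃ · cos²(36°) = 306.7 · 0.6545 = 200.7 W/m².

I ≈ 201 W/m²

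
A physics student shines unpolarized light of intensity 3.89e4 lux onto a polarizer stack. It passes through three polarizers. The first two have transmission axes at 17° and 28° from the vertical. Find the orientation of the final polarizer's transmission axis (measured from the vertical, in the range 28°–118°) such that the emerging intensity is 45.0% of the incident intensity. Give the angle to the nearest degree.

Unpolarized light through the first polarizer → I₁ = ½ I₀, now polarized at 17°.
I₂ = I₁ cos²(28° − 17°) = 0.5 I₀ · cos²(11°) = 0.4818 I₀.
Need I₃/I₀ = 0.45, so cos²(θ − 28°) = 0.45 / 0.4818 = 0.934.
θ − 28° = arccos(√0.934) = 14.9°, giving θ ≈ 28 + 14.9 = 42.9°.

θ ≈ 43°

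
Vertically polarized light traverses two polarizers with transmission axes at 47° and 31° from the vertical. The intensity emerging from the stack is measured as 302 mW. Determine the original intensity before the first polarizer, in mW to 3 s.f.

I₀ ≈ 703 mW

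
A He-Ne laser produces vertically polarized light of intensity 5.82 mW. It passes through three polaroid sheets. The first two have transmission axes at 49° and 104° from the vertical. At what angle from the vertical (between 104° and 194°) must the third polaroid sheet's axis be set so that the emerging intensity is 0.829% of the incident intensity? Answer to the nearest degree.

θ ≈ 180°

By Malus's law, I₁ = I₀ cos²(49° − 0°) = I₀ cos²(49°) = 0.4304 I₀.
I₂ = I₁ cos²(104° − 49°) = 0.4304 I₀ · cos²(55°) = 0.1416 I₀.
Need I₃/I₀ = 0.00829, so cos²(θ − 104°) = 0.00829 / 0.1416 = 0.05854.
θ − 104° = arccos(√0.05854) = 76.0°, giving θ ≈ 104 + 76.0 = 180.0°.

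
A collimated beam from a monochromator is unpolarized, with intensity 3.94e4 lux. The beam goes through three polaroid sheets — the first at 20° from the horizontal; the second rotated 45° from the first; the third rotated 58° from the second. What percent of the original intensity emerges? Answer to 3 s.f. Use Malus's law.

≈ 7.02%

Unpolarized light through the first polarizer → I₁ = 3.94e4 lux/2 = 1.97e+04 lux, polarized at 20°.
I₂ = I₁ · cos²(45°) = 1.97e+04 · 0.5 = 9850 lux.
I₃ = I₂ · cos²(58°) = 9850 · 0.2808 = 2766 lux.
That is 7.02% of the incident intensity.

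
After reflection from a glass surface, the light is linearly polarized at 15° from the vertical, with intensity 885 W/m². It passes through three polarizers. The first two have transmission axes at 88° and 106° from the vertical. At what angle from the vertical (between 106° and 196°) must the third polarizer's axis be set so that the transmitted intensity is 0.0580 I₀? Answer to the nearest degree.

θ ≈ 136°

By Malus's law, I₁ = I₀ cos²(88° − 15°) = I₀ cos²(73°) = 0.08548 I₀.
I₂ = I₁ cos²(106° − 88°) = 0.08548 I₀ · cos²(18°) = 0.07732 I₀.
Need I₃/I₀ = 0.058, so cos²(θ − 106°) = 0.058 / 0.07732 = 0.7501.
θ − 106° = arccos(√0.7501) = 30.0°, giving θ ≈ 106 + 30.0 = 136.0°.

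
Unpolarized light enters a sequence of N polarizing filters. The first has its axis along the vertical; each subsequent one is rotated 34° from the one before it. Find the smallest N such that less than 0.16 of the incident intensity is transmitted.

N = 5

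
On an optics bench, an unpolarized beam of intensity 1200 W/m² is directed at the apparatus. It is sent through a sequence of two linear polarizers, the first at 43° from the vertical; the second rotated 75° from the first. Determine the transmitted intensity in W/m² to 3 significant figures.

I ≈ 40.2 W/m²

Unpolarized light through the first polarizer → I₁ = 1200 W/m²/2 = 600 W/m², polarized at 43°.
I₂ = I₁ · cos²(75°) = 600 · 0.06699 = 40.19 W/m².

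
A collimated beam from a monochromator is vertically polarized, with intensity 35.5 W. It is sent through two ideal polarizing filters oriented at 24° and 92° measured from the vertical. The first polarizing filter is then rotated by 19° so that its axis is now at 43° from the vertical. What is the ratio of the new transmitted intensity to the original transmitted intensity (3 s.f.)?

Before rotation:
I₁ = I₀ cos²(24° − 0°) = I₀ cos²(24°) = 0.8346 I₀.
I₂ = I₁ cos²(92° − 24°) = 0.8346 I₀ · cos²(68°) = 0.1171 I₀.
After rotation:
I₁ = I₀ cos²(43° − 0°) = I₀ cos²(43°) = 0.5349 I₀.
I₂ = I₁ cos²(92° − 43°) = 0.5349 I₀ · cos²(49°) = 0.2302 I₀.
Ratio = 0.2302 / 0.1171 = 1.966.

I_new/I_old ≈ 1.97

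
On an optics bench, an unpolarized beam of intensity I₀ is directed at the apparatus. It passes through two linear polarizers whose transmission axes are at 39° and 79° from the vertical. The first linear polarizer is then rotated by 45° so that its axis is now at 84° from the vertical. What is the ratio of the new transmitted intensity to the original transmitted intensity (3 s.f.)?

I_new/I_old ≈ 1.69

Before rotation:
Unpolarized light through the first polarizer → I₁ = ½ I₀, now polarized at 39°.
I₂ = I₁ cos²(79° − 39°) = 0.5 I₀ · cos²(40°) = 0.2934 I₀.
After rotation:
Unpolarized light through the first polarizer → I₁ = ½ I₀, now polarized at 84°.
I₂ = I₁ cos²(79° − 84°) = 0.5 I₀ · cos²(5°) = 0.4962 I₀.
Ratio = 0.4962 / 0.2934 = 1.691.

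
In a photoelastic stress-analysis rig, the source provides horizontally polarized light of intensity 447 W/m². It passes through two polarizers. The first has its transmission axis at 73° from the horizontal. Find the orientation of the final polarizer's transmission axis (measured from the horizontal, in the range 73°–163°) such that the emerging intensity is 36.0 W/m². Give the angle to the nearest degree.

θ ≈ 87°

I₁ = I₀ cos²(73° − 0°) = I₀ cos²(73°) = 0.08548 I₀.
Target fraction: 36.0 / 447 W/m² = 0.08054 of I₀.
Need I₂/I₀ = 0.08054, so cos²(θ − 73°) = 0.08054 / 0.08548 = 0.9422.
θ − 73° = arccos(√0.9422) = 13.9°, giving θ ≈ 73 + 13.9 = 86.9°.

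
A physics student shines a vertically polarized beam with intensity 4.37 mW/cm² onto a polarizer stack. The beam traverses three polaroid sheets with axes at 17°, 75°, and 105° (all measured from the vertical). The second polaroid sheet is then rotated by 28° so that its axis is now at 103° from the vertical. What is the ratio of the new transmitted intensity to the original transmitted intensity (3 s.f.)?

I_new/I_old ≈ 0.0231

Before rotation:
I₁ = I₀ cos²(17° − 0°) = I₀ cos²(17°) = 0.9145 I₀.
I₂ = I₁ cos²(75° − 17°) = 0.9145 I₀ · cos²(58°) = 0.2568 I₀.
I₃ = I₂ cos²(105° − 75°) = 0.2568 I₀ · cos²(30°) = 0.1926 I₀.
After rotation:
I₁ = I₀ cos²(17° − 0°) = I₀ cos²(17°) = 0.9145 I₀.
I₂ = I₁ cos²(103° − 17°) = 0.9145 I₀ · cos²(86°) = 0.00445 I₀.
I₃ = I₂ cos²(105° − 103°) = 0.00445 I₀ · cos²(2°) = 0.004445 I₀.
Ratio = 0.004445 / 0.1926 = 0.02308.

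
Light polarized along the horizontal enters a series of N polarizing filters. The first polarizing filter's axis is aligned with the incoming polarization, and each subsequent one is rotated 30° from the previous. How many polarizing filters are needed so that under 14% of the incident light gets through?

First polarizer is aligned with the polarization: full transmission.
Each further stage multiplies by cos²(30°) = 0.75.
After N polarizers: T = 0.75^(N−1). Require T < 0.14 ⇒ N−1 > ln(0.14)/ln(0.75) = 6.83, so N−1 ≥ 7 and N = 8.
Check: N=8 gives T = 0.1335 < 0.14; N=7 gives T = 0.178.

N = 8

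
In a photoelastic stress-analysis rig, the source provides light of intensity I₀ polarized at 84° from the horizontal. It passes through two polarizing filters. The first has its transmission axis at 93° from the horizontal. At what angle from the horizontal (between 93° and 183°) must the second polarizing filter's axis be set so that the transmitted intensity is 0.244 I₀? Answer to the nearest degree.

I₁ = I₀ cos²(93° − 84°) = I₀ cos²(9°) = 0.9755 I₀.
Need I₂/I₀ = 0.244, so cos²(θ − 93°) = 0.244 / 0.9755 = 0.2501.
θ − 93° = arccos(√0.2501) = 60.0°, giving θ ≈ 93 + 60.0 = 153.0°.

θ ≈ 153°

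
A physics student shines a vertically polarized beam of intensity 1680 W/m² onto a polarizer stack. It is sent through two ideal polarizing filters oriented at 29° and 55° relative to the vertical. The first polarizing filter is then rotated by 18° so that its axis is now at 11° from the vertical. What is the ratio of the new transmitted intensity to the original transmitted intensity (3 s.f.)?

Before rotation:
By Malus's law, I₁ = I₀ cos²(29° − 0°) = I₀ cos²(29°) = 0.765 I₀.
I₂ = I₁ cos²(55° − 29°) = 0.765 I₀ · cos²(26°) = 0.618 I₀.
After rotation:
I₁ = I₀ cos²(11° − 0°) = I₀ cos²(11°) = 0.9636 I₀.
I₂ = I₁ cos²(55° − 11°) = 0.9636 I₀ · cos²(44°) = 0.4986 I₀.
Ratio = 0.4986 / 0.618 = 0.8069.

I_new/I_old ≈ 0.807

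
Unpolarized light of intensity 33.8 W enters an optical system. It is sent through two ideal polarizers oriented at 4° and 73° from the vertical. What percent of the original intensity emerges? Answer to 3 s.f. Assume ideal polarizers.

≈ 6.42%

Unpolarized light through the first polarizer → I₁ = 33.8 W/2 = 16.9 W, polarized at 4°.
I₂ = I₁ · cos²(69°) = 16.9 · 0.1284 = 2.17 W.
That is 6.421% of the incident intensity.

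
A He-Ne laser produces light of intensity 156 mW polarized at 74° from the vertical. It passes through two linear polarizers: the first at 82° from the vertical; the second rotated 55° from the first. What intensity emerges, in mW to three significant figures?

I₁ = 156 mW · cos²(8°) = 153 mW.
I₂ = I₁ · cos²(55°) = 153 · 0.329 = 50.33 mW.

I ≈ 50.3 mW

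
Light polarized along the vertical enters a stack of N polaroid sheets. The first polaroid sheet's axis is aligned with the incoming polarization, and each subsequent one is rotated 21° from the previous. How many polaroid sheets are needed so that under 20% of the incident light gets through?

First polarizer is aligned with the polarization: full transmission.
Each further stage multiplies by cos²(21°) = 0.8716.
After N polarizers: T = 0.8716^(N−1). Require T < 0.20 ⇒ N−1 > ln(0.20)/ln(0.8716) = 11.71, so N−1 ≥ 12 and N = 13.
Check: N=13 gives T = 0.1922 < 0.20; N=12 gives T = 0.2205.

N = 13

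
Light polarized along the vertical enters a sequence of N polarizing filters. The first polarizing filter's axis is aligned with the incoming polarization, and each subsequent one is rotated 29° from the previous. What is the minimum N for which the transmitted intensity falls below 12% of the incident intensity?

N = 9

First polarizer is aligned with the polarization: full transmission.
Each further stage multiplies by cos²(29°) = 0.765.
After N polarizers: T = 0.765^(N−1). Require T < 0.12 ⇒ N−1 > ln(0.12)/ln(0.765) = 7.91, so N−1 ≥ 8 and N = 9.
Check: N=9 gives T = 0.1172 < 0.12; N=8 gives T = 0.1533.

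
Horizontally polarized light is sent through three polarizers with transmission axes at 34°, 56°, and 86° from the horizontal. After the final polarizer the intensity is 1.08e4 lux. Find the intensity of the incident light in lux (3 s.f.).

I₀ ≈ 2.44e4 lux

By Malus's law, I₁ = I₀ cos²(34° − 0°) = I₀ cos²(34°) = 0.6873 I₀.
I₂ = I₁ cos²(56° − 34°) = 0.6873 I₀ · cos²(22°) = 0.5909 I₀.
I₃ = I₂ cos²(86° − 56°) = 0.5909 I₀ · cos²(30°) = 0.4431 I₀.
So 1.08e4 lux = 0.4431 I₀, giving I₀ = 1.08e4/0.4431 = 2.437e+04 lux.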